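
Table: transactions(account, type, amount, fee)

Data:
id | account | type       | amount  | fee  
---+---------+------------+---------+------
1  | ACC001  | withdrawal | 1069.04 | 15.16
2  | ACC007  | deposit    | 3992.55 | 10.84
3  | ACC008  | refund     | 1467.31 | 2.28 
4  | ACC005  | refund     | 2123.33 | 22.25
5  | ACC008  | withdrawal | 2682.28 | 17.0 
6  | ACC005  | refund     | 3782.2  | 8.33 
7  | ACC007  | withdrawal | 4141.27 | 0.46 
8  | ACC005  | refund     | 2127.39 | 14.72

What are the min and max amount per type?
SELECT type, MIN(amount), MAX(amount)
FROM transactions
GROUP BY type

Result:
  deposit: min=3992.55, max=3992.55
  refund: min=1467.31, max=3782.20
  withdrawal: min=1069.04, max=4141.27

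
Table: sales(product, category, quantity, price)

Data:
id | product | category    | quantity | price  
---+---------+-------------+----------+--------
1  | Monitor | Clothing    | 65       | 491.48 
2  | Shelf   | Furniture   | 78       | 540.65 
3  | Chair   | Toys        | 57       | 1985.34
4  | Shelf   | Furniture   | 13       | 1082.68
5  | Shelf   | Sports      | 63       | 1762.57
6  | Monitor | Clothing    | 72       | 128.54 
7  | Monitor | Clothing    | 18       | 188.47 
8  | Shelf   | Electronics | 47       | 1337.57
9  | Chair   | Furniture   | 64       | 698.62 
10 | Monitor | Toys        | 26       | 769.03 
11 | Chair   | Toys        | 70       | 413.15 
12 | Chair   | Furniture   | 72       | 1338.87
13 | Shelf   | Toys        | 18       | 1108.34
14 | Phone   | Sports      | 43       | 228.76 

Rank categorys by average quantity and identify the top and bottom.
SELECT category, AVG(quantity)
FROM sales
GROUP BY category
ORDER BY AVG(quantity)

All groups:
  Toys: 42.75
  Electronics: 47.00
  Clothing: 51.67
  Sports: 53.00
  Furniture: 56.75

Highest: Furniture (56.75)
Lowest: Toys (42.75)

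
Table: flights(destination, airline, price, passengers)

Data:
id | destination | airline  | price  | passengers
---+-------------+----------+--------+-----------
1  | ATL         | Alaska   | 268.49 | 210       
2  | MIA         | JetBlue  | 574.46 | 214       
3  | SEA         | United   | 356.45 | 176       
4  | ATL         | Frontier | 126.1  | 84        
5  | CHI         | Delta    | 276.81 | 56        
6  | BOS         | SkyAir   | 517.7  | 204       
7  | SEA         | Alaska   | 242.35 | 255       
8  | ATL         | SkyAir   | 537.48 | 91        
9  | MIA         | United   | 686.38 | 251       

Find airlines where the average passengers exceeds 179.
SELECT airline, AVG(passengers)
FROM flights
GROUP BY airline
HAVING AVG(passengers) > 179

Result:
  Alaska: avg=232.50
  JetBlue: avg=214.00
  United: avg=213.50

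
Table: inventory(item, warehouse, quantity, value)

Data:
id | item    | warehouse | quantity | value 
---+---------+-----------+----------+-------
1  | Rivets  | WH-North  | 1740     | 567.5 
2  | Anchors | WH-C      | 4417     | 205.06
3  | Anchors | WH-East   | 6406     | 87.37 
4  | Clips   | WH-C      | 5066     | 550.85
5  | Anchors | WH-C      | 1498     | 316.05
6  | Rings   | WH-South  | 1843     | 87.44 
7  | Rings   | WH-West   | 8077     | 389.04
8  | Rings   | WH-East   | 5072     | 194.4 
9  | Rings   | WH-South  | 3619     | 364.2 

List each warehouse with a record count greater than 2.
SELECT warehouse, COUNT(*) as cnt
FROM inventory
GROUP BY warehouse
HAVING COUNT(*) > 2

Result:
  WH-C: 3

Note: HAVING filters groups after aggregation, WHERE filters rows before.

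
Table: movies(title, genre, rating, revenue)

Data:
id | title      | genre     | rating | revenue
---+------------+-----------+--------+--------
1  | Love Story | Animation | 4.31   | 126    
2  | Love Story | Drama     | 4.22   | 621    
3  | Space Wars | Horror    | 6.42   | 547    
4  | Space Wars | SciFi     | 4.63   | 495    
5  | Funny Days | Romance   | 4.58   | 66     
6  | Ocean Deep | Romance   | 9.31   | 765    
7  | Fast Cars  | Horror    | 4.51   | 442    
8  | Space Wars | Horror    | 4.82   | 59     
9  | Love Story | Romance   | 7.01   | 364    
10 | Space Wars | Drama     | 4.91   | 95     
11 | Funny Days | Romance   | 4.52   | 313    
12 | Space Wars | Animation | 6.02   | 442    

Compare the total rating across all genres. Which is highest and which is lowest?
SELECT genre, SUM(rating)
FROM movies
GROUP BY genre
ORDER BY SUM(rating)

All groups:
  SciFi: 4.63
  Drama: 9.13
  Animation: 10.33
  Horror: 15.75
  Romance: 25.42

Highest: Romance (25.42)
Lowest: SciFi (4.63)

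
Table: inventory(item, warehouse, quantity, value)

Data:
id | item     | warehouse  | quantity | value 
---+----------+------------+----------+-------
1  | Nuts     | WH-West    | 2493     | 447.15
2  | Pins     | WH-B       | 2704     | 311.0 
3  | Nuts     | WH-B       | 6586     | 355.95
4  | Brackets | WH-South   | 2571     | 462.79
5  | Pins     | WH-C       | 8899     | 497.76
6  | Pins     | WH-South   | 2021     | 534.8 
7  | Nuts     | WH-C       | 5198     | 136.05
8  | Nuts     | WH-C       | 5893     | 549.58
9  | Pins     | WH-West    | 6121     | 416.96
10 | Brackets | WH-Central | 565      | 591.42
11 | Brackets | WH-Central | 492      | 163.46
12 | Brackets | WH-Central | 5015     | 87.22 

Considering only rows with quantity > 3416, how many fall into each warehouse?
SELECT warehouse, COUNT(*)
FROM inventory
WHERE quantity > 3416
GROUP BY warehouse

Note: WHERE filters rows before grouping.

Result:
  WH-B: 1
  WH-C: 3
  WH-Central: 1
  WH-West: 1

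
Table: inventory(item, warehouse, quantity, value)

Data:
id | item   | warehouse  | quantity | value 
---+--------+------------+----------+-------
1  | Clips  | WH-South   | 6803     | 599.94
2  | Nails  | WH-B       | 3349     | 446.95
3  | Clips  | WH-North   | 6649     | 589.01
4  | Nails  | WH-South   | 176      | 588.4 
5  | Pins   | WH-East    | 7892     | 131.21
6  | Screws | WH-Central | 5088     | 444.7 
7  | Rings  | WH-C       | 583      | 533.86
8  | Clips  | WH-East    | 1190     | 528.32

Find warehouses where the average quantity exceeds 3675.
SELECT warehouse, AVG(quantity)
FROM inventory
GROUP BY warehouse
HAVING AVG(quantity) > 3675

Result:
  WH-Central: avg=5088.00
  WH-East: avg=4541.00
  WH-North: avg=6649.00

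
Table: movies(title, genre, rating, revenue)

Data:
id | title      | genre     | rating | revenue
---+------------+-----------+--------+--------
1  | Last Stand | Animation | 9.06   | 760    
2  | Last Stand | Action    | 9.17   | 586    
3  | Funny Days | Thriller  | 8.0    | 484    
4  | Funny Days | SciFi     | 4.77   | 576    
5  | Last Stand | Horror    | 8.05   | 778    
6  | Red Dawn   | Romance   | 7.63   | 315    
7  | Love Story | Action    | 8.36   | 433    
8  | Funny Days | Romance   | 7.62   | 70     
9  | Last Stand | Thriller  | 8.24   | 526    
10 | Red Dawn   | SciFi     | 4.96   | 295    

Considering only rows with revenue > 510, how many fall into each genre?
SELECT genre, COUNT(*)
FROM movies
WHERE revenue > 510
GROUP BY genre

Note: WHERE filters rows before grouping.

Result:
  Action: 1
  Animation: 1
  Horror: 1
  SciFi: 1
  Thriller: 1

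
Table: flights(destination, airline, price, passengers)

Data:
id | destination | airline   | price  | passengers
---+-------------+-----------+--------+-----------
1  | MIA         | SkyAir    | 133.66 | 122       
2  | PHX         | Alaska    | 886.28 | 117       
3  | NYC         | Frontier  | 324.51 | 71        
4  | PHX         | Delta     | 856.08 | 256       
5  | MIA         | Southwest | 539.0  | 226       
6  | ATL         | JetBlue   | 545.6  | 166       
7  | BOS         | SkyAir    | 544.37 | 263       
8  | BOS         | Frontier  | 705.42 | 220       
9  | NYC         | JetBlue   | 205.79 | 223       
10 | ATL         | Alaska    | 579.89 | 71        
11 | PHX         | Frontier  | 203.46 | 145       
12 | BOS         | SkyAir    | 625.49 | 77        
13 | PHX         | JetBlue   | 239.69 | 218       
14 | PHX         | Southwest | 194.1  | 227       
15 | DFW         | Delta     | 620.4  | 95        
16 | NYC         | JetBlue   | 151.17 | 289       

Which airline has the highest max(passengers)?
SELECT airline, MAX(passengers) as val
FROM flights
GROUP BY airline
ORDER BY val DESC
LIMIT 1

Result: JetBlue with max(passengers) = 289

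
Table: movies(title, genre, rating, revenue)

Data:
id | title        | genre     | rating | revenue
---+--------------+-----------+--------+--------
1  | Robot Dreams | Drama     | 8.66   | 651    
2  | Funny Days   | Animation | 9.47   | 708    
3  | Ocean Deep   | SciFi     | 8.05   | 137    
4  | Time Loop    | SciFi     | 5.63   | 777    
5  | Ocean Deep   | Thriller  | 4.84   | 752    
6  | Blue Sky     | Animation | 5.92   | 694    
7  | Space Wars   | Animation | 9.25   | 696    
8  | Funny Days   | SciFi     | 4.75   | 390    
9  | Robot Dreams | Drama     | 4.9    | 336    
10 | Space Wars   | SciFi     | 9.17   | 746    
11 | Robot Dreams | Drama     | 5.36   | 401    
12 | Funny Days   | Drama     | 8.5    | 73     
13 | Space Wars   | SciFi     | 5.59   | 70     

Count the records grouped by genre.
SELECT genre, COUNT(*) as count
FROM movies
GROUP BY genre

Result:
  Animation: 3
  Drama: 4
  SciFi: 5
  Thriller: 1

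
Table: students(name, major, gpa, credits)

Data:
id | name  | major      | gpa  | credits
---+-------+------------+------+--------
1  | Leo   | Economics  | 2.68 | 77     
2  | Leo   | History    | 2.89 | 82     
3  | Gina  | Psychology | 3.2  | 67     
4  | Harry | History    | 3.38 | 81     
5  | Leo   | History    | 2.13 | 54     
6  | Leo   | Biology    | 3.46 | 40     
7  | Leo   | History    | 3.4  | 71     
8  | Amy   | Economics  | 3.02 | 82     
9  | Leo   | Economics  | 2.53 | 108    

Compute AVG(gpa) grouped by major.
SELECT major, AVG(gpa) as result
FROM students
GROUP BY major

Result:
  Biology: 3.46
  Economics: 2.74
  History: 2.95
  Psychology: 3.20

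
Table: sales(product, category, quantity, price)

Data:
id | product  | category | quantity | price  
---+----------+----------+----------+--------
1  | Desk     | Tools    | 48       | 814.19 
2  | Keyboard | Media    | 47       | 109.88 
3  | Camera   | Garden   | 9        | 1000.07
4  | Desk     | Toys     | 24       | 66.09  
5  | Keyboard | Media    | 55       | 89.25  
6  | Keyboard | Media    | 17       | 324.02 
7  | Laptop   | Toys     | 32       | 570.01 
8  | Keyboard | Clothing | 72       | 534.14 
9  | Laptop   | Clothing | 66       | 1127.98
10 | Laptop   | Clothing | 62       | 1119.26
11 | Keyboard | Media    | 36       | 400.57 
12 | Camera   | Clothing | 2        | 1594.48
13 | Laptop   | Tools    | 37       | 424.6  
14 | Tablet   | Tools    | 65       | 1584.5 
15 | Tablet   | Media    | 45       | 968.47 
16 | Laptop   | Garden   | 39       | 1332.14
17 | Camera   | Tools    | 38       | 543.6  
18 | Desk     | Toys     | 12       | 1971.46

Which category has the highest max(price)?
SELECT category, MAX(price) as val
FROM sales
GROUP BY category
ORDER BY val DESC
LIMIT 1

Result: Toys with max(price) = 1971.46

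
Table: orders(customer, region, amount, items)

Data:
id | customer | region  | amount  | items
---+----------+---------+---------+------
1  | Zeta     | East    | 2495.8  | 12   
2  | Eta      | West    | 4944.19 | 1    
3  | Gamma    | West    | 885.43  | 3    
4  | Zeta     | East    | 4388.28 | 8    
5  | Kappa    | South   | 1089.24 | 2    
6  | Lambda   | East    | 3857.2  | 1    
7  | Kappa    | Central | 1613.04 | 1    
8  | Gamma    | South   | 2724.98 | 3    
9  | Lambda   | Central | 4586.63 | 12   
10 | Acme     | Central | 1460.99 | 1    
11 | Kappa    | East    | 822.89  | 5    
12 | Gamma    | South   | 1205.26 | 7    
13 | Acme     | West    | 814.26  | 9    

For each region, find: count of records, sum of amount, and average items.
SELECT region,
       COUNT(*) as cnt,
       SUM(amount) as total_amount,
       AVG(items) as avg_items
FROM orders
GROUP BY region

Result:
  Central: 3 records, 7660.66 total amount, 4.67 avg items
  East: 4 records, 11564.17 total amount, 6.50 avg items
  South: 3 records, 5019.48 total amount, 4.00 avg items
  West: 3 records, 6643.88 total amount, 4.33 avg items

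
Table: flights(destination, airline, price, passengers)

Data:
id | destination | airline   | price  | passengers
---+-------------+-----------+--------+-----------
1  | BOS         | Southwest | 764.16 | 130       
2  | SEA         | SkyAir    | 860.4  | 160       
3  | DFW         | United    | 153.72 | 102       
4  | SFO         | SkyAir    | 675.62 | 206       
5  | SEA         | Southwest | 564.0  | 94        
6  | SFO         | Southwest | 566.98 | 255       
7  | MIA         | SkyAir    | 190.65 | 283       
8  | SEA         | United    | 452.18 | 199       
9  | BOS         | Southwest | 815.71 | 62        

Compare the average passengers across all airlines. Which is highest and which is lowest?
SELECT airline, AVG(passengers)
FROM flights
GROUP BY airline
ORDER BY AVG(passengers)

All groups:
  Southwest: 135.25
  United: 150.50
  SkyAir: 216.33

Highest: SkyAir (216.33)
Lowest: Southwest (135.25)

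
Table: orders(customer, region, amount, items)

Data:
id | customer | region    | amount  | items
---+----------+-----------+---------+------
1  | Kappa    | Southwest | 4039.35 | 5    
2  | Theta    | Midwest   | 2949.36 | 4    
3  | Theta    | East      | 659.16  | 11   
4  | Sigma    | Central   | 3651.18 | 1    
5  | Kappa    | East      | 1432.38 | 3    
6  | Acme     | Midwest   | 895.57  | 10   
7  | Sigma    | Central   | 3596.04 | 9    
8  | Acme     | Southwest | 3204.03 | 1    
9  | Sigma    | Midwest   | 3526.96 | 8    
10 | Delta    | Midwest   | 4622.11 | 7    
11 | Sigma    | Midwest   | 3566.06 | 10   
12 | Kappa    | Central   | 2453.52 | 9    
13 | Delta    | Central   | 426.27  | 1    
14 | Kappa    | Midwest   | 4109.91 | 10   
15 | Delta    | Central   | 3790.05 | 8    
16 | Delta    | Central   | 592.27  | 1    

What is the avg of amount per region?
SELECT region, AVG(amount) as result
FROM orders
GROUP BY region

Result:
  Central: 2418.22
  East: 1045.77
  Midwest: 3278.33
  Southwest: 3621.69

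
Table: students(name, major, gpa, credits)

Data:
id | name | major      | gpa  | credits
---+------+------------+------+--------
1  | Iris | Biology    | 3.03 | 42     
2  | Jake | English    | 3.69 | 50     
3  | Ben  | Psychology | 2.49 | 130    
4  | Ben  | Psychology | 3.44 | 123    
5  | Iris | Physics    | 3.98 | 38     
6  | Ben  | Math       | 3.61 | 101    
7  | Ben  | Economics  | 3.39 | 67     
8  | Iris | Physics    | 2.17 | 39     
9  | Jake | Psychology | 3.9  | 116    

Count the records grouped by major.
SELECT major, COUNT(*) as count
FROM students
GROUP BY major

Result:
  Biology: 1
  Economics: 1
  English: 1
  Math: 1
  Physics: 2
  Psychology: 3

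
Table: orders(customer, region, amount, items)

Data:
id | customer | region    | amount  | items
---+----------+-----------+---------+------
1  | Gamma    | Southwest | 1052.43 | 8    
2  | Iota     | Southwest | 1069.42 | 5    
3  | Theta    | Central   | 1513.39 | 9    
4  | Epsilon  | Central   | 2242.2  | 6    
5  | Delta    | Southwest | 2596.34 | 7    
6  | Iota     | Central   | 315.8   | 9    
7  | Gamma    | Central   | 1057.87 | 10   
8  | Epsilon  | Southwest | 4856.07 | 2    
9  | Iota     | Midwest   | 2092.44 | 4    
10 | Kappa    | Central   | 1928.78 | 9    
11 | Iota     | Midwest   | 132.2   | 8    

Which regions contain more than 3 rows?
SELECT region, COUNT(*) as cnt
FROM orders
GROUP BY region
HAVING COUNT(*) > 3

Result:
  Central: 5
  Southwest: 4

Note: HAVING filters groups after aggregation, WHERE filters rows before.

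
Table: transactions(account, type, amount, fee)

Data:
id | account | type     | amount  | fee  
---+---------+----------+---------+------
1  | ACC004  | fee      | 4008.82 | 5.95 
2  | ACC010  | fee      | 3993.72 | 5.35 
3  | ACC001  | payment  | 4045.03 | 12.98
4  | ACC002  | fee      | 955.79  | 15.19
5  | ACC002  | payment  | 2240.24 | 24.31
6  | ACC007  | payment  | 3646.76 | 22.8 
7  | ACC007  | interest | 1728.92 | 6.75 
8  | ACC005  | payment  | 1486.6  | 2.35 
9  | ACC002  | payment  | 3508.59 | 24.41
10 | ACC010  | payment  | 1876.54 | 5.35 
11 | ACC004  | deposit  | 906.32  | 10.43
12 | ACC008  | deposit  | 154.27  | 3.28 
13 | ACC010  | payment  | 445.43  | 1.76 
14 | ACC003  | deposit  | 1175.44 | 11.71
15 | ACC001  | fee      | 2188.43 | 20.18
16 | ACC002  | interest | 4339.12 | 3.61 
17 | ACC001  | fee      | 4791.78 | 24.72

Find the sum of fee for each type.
SELECT type, SUM(fee) as result
FROM transactions
GROUP BY type

Result:
  deposit: 25.42
  fee: 71.39
  interest: 10.36
  payment: 93.96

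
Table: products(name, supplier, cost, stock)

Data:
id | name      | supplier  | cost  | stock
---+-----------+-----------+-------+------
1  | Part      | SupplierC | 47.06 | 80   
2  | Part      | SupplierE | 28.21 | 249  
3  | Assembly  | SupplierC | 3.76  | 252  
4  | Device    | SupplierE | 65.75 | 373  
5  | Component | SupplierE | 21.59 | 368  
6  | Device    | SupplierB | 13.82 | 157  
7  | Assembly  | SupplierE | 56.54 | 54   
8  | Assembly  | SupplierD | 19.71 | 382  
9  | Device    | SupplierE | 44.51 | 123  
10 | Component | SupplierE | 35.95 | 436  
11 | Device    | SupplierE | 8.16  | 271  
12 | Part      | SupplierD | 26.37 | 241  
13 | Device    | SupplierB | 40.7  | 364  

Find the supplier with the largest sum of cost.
SELECT supplier, SUM(cost) as val
FROM products
GROUP BY supplier
ORDER BY val DESC
LIMIT 1

Result: SupplierE with sum(cost) = 260.71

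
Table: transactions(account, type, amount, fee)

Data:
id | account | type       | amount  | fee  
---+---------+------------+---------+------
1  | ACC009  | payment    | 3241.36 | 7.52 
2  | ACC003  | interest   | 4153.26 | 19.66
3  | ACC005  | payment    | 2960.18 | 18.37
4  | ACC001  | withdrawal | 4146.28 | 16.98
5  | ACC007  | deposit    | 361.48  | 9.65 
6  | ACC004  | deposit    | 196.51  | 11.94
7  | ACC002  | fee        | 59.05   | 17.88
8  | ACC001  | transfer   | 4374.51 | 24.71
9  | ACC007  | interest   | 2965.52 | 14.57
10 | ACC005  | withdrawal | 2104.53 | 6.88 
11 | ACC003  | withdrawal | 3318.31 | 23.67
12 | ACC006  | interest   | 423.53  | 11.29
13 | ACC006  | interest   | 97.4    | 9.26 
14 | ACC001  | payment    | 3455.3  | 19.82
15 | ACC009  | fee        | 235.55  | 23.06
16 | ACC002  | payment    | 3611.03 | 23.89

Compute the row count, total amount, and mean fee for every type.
SELECT type,
       COUNT(*) as cnt,
       SUM(amount) as total_amount,
       AVG(fee) as avg_fee
FROM transactions
GROUP BY type

Result:
  deposit: 2 records, 557.99 total amount, 10.80 avg fee
  fee: 2 records, 294.60 total amount, 20.47 avg fee
  interest: 4 records, 7639.71 total amount, 13.70 avg fee
  payment: 4 records, 13267.87 total amount, 17.40 avg fee
  transfer: 1 records, 4374.51 total amount, 24.71 avg fee
  withdrawal: 3 records, 9569.12 total amount, 15.84 avg fee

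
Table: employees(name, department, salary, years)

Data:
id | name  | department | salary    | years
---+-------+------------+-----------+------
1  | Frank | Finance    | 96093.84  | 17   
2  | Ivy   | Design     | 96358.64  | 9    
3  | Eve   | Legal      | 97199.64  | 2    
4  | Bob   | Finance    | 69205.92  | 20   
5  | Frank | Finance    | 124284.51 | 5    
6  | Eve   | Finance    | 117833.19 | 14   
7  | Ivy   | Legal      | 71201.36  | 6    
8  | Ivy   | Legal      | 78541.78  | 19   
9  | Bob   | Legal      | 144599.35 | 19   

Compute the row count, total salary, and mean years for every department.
SELECT department,
       COUNT(*) as cnt,
       SUM(salary) as total_salary,
       AVG(years) as avg_years
FROM employees
GROUP BY department

Result:
  Design: 1 records, 96358.64 total salary, 9.00 avg years
  Finance: 4 records, 407417.46 total salary, 14.00 avg years
  Legal: 4 records, 391542.13 total salary, 11.50 avg years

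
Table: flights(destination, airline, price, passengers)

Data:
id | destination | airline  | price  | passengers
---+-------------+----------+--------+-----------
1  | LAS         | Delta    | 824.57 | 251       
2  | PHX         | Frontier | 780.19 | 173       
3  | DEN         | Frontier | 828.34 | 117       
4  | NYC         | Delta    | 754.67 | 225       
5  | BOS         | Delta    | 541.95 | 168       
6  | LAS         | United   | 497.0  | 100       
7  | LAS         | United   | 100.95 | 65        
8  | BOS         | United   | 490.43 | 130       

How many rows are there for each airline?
SELECT airline, COUNT(*) as count
FROM flights
GROUP BY airline

Result:
  Delta: 3
  Frontier: 2
  United: 3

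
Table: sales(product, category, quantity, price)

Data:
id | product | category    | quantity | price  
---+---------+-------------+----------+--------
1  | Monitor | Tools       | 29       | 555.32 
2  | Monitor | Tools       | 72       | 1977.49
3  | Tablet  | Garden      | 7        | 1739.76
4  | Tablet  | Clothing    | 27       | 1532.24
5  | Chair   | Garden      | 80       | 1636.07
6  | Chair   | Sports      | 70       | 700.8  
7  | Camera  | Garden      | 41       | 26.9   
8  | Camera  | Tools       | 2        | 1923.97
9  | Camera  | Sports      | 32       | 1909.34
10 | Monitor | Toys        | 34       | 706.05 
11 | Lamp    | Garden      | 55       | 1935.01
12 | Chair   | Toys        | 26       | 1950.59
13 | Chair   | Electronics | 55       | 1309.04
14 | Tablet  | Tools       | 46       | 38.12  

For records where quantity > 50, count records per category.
SELECT category, COUNT(*)
FROM sales
WHERE quantity > 50
GROUP BY category

Note: WHERE filters rows before grouping.

Result:
  Electronics: 1
  Garden: 2
  Sports: 1
  Tools: 1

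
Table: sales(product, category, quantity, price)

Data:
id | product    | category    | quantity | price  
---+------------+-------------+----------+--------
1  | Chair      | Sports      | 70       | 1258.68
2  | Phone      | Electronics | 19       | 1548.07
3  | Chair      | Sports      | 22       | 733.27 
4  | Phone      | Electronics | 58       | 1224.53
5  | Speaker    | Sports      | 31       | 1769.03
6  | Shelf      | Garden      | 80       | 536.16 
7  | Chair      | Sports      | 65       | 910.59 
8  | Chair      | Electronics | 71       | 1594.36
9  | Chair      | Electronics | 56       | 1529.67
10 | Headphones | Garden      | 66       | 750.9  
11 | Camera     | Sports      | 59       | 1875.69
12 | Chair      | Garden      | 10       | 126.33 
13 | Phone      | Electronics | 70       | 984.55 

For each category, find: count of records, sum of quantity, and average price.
SELECT category,
       COUNT(*) as cnt,
       SUM(quantity) as total_quantity,
       AVG(price) as avg_price
FROM sales
GROUP BY category

Result:
  Electronics: 5 records, 274 total quantity, 1376.24 avg price
  Garden: 3 records, 156 total quantity, 471.13 avg price
  Sports: 5 records, 247 total quantity, 1309.45 avg price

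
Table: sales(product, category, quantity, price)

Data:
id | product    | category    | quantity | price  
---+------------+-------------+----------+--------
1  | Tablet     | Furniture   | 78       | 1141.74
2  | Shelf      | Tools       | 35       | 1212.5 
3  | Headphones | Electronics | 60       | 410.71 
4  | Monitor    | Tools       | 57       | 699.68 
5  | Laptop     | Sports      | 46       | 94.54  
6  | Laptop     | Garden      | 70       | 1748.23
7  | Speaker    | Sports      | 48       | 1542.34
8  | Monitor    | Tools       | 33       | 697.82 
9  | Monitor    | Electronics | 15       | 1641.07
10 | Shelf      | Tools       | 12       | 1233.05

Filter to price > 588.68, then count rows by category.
SELECT category, COUNT(*)
FROM sales
WHERE price > 588.68
GROUP BY category

Note: WHERE filters rows before grouping.

Result:
  Electronics: 1
  Furniture: 1
  Garden: 1
  Sports: 1
  Tools: 4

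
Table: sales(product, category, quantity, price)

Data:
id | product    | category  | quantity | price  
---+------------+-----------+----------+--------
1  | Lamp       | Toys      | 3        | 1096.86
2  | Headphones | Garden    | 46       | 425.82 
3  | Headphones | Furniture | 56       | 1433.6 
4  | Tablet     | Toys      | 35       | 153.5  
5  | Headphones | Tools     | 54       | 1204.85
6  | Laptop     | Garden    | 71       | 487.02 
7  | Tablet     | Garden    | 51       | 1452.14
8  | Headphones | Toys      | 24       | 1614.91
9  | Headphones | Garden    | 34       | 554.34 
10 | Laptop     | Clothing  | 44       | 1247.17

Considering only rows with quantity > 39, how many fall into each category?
SELECT category, COUNT(*)
FROM sales
WHERE quantity > 39
GROUP BY category

Note: WHERE filters rows before grouping.

Result:
  Clothing: 1
  Furniture: 1
  Garden: 3
  Tools: 1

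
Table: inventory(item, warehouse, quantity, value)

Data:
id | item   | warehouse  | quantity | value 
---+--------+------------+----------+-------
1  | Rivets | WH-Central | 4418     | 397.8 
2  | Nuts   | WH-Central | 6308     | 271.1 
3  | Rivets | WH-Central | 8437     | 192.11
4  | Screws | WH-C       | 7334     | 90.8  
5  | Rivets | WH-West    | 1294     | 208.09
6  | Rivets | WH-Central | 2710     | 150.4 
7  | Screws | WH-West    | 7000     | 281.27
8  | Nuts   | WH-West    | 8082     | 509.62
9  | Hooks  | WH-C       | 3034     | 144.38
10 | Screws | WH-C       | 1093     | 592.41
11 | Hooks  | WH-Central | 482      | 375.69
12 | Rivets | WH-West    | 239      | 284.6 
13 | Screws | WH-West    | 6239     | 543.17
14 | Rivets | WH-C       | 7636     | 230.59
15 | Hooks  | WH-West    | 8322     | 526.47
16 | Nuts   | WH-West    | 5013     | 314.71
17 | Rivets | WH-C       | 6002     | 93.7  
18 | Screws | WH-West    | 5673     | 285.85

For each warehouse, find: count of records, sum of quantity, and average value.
SELECT warehouse,
       COUNT(*) as cnt,
       SUM(quantity) as total_quantity,
       AVG(value) as avg_value
FROM inventory
GROUP BY warehouse

Result:
  WH-C: 5 records, 25099 total quantity, 230.38 avg value
  WH-Central: 5 records, 22355 total quantity, 277.42 avg value
  WH-West: 8 records, 41862 total quantity, 369.22 avg value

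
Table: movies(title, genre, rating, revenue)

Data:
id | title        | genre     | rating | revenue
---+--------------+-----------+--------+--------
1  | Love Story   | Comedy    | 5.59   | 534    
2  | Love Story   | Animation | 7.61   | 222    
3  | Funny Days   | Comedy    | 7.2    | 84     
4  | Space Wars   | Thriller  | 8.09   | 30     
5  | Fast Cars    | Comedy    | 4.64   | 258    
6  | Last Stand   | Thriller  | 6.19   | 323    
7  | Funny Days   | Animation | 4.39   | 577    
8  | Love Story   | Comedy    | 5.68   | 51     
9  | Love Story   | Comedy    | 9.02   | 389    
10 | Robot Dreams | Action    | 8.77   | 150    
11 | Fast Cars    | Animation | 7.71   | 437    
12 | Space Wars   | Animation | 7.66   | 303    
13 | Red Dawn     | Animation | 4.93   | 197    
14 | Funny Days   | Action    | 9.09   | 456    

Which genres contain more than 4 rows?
SELECT genre, COUNT(*) as cnt
FROM movies
GROUP BY genre
HAVING COUNT(*) > 4

Result:
  Animation: 5
  Comedy: 5

Note: HAVING filters groups after aggregation, WHERE filters rows before.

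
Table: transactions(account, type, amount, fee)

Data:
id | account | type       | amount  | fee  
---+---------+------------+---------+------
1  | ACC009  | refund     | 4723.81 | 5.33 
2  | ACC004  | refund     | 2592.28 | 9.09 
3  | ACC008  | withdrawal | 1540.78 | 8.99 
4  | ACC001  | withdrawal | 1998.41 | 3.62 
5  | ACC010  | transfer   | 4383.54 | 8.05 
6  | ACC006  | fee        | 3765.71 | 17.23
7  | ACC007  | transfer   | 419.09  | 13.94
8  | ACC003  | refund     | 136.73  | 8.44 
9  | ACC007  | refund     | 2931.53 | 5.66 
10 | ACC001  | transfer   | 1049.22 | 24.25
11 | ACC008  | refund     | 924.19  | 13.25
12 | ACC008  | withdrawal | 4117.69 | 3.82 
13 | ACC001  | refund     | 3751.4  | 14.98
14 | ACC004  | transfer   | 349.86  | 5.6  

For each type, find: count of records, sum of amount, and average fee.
SELECT type,
       COUNT(*) as cnt,
       SUM(amount) as total_amount,
       AVG(fee) as avg_fee
FROM transactions
GROUP BY type

Result:
  fee: 1 records, 3765.71 total amount, 17.23 avg fee
  refund: 6 records, 15059.94 total amount, 9.46 avg fee
  transfer: 4 records, 6201.71 total amount, 12.96 avg fee
  withdrawal: 3 records, 7656.88 total amount, 5.48 avg fee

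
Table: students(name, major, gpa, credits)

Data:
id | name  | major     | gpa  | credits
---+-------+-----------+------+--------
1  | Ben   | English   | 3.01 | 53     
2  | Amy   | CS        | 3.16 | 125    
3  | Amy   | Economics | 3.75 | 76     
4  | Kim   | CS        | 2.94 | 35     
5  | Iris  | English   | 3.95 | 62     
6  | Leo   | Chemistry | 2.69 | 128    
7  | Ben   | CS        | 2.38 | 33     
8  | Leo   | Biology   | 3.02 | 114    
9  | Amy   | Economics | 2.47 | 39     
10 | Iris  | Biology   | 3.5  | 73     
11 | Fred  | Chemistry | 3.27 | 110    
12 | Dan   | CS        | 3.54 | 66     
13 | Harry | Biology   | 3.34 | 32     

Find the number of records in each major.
SELECT major, COUNT(*) as count
FROM students
GROUP BY major

Result:
  Biology: 3
  CS: 4
  Chemistry: 2
  Economics: 2
  English: 2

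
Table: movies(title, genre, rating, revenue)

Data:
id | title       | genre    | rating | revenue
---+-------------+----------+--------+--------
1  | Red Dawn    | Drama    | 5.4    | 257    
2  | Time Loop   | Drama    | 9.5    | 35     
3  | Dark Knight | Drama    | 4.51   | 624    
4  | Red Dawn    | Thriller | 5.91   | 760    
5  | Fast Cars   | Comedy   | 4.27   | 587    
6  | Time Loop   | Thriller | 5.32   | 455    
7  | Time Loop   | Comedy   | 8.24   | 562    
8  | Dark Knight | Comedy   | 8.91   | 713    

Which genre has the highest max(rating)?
SELECT genre, MAX(rating) as val
FROM movies
GROUP BY genre
ORDER BY val DESC
LIMIT 1

Result: Drama with max(rating) = 9.50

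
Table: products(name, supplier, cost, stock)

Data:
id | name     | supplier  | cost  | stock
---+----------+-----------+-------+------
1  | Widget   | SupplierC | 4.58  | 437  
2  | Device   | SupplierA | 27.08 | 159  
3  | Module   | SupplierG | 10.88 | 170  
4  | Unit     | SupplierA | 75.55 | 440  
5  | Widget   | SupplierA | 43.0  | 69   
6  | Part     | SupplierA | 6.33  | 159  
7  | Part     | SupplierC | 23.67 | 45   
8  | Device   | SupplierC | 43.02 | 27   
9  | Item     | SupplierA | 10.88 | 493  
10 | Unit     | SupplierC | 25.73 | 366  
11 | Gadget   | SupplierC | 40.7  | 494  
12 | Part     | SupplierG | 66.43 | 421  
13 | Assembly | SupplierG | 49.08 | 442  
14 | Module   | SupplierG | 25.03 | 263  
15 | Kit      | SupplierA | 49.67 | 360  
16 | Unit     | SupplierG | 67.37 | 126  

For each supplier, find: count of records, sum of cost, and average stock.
SELECT supplier,
       COUNT(*) as cnt,
       SUM(cost) as total_cost,
       AVG(stock) as avg_stock
FROM products
GROUP BY supplier

Result:
  SupplierA: 6 records, 212.51 total cost, 280.00 avg stock
  SupplierC: 5 records, 137.70 total cost, 273.80 avg stock
  SupplierG: 5 records, 218.79 total cost, 284.40 avg stock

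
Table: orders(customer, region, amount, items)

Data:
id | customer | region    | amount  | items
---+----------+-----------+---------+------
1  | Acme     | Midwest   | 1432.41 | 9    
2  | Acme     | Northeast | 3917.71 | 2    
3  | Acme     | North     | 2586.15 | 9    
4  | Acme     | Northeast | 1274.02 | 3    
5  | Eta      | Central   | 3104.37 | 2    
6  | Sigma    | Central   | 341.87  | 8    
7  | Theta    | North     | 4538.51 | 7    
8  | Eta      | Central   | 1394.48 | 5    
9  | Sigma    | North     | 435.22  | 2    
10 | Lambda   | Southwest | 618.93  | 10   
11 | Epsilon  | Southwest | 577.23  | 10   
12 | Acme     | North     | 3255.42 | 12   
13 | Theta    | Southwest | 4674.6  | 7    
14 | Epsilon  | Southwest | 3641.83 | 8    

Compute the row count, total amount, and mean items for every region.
SELECT region,
       COUNT(*) as cnt,
       SUM(amount) as total_amount,
       AVG(items) as avg_items
FROM orders
GROUP BY region

Result:
  Central: 3 records, 4840.72 total amount, 5.00 avg items
  Midwest: 1 records, 1432.41 total amount, 9.00 avg items
  North: 4 records, 10815.30 total amount, 7.50 avg items
  Northeast: 2 records, 5191.73 total amount, 2.50 avg items
  Southwest: 4 records, 9512.59 total amount, 8.75 avg items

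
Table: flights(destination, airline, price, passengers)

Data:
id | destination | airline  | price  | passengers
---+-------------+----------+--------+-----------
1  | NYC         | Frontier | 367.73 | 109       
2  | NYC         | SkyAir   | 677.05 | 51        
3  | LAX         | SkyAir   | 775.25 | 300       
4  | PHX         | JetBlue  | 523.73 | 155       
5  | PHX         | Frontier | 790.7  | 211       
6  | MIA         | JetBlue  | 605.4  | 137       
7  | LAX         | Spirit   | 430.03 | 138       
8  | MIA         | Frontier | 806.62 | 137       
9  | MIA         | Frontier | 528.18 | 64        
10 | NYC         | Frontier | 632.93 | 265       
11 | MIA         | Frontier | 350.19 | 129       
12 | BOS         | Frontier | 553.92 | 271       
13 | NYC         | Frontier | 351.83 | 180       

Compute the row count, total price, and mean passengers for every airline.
SELECT airline,
       COUNT(*) as cnt,
       SUM(price) as total_price,
       AVG(passengers) as avg_passengers
FROM flights
GROUP BY airline

Result:
  Frontier: 8 records, 4382.10 total price, 170.75 avg passengers
  JetBlue: 2 records, 1129.13 total price, 146.00 avg passengers
  SkyAir: 2 records, 1452.30 total price, 175.50 avg passengers
  Spirit: 1 records, 430.03 total price, 138.00 avg passengers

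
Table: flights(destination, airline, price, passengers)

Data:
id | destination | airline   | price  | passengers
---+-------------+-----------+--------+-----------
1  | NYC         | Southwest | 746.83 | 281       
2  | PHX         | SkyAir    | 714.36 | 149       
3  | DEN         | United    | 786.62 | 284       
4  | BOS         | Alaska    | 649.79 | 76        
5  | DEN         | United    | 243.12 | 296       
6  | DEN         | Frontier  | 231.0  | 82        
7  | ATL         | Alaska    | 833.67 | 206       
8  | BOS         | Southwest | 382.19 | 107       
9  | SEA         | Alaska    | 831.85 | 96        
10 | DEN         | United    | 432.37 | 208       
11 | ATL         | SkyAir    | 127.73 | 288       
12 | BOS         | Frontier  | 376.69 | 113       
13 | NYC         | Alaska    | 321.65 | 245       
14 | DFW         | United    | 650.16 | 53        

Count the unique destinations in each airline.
SELECT airline, COUNT(DISTINCT destination)
FROM flights
GROUP BY airline

Result:
  Alaska: 4 distinct
  Frontier: 2 distinct
  SkyAir: 2 distinct
  Southwest: 2 distinct
  United: 2 distinct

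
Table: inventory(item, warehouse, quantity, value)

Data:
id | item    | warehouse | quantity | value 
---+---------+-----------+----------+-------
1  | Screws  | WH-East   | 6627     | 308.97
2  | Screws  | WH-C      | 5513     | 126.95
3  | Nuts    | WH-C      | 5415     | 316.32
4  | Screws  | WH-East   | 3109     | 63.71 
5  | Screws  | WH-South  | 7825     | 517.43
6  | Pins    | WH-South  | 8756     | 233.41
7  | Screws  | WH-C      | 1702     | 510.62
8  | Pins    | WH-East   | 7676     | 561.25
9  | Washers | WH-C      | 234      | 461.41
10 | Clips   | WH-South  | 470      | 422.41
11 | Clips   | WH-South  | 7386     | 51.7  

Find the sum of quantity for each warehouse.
SELECT warehouse, SUM(quantity) as result
FROM inventory
GROUP BY warehouse

Result:
  WH-C: 12864
  WH-East: 17412
  WH-South: 24437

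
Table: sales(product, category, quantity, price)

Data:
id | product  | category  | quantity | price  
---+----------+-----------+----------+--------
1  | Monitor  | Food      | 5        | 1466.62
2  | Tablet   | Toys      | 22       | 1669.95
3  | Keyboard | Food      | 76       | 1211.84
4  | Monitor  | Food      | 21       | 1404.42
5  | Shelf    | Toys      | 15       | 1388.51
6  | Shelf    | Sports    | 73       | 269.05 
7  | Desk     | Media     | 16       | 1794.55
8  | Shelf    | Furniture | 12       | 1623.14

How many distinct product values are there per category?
SELECT category, COUNT(DISTINCT product)
FROM sales
GROUP BY category

Result:
  Food: 2 distinct
  Furniture: 1 distinct
  Media: 1 distinct
  Sports: 1 distinct
  Toys: 2 distinct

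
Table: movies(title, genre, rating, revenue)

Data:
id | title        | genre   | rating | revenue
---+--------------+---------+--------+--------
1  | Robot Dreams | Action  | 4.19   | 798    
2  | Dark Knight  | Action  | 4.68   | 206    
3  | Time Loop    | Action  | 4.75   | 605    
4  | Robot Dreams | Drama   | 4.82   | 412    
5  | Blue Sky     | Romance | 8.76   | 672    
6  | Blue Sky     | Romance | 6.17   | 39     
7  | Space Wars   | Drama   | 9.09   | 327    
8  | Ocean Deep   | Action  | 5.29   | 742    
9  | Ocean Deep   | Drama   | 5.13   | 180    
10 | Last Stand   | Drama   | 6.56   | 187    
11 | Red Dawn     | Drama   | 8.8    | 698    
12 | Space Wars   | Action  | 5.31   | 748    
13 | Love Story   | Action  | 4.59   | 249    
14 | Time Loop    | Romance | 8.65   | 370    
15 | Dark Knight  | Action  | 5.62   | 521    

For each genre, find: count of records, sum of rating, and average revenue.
SELECT genre,
       COUNT(*) as cnt,
       SUM(rating) as total_rating,
       AVG(revenue) as avg_revenue
FROM movies
GROUP BY genre

Result:
  Action: 7 records, 34.43 total rating, 552.71 avg revenue
  Drama: 5 records, 34.40 total rating, 360.80 avg revenue
  Romance: 3 records, 23.58 total rating, 360.33 avg revenue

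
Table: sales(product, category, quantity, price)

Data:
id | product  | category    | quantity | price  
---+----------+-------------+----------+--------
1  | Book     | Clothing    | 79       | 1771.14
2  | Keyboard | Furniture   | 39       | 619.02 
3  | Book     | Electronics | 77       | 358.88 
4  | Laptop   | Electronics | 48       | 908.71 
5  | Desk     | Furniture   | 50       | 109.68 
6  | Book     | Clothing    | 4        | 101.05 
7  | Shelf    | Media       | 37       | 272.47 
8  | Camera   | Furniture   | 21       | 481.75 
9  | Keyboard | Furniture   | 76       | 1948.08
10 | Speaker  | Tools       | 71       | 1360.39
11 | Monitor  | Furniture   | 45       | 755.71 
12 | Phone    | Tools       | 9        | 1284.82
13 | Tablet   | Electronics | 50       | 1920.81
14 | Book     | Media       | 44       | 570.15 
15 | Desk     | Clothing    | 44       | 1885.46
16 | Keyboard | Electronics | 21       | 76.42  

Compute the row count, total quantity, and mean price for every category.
SELECT category,
       COUNT(*) as cnt,
       SUM(quantity) as total_quantity,
       AVG(price) as avg_price
FROM sales
GROUP BY category

Result:
  Clothing: 3 records, 127 total quantity, 1252.55 avg price
  Electronics: 4 records, 196 total quantity, 816.21 avg price
  Furniture: 5 records, 231 total quantity, 782.85 avg price
  Media: 2 records, 81 total quantity, 421.31 avg price
  Tools: 2 records, 80 total quantity, 1322.61 avg price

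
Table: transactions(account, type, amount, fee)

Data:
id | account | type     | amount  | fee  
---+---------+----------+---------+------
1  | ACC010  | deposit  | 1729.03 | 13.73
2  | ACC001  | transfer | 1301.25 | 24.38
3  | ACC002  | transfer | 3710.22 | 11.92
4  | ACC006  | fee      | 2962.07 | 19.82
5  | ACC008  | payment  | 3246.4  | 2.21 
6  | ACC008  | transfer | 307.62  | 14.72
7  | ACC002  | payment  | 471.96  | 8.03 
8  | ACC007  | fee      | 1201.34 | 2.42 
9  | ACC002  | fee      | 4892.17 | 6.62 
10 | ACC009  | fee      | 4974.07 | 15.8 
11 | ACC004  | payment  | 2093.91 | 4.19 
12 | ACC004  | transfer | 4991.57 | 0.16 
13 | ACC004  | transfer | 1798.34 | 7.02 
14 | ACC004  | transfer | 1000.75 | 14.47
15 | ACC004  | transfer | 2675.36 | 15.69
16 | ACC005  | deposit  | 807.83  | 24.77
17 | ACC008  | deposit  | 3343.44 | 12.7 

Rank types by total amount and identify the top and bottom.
SELECT type, SUM(amount)
FROM transactions
GROUP BY type
ORDER BY SUM(amount)

All groups:
  payment: 5812.27
  deposit: 5880.30
  fee: 14029.65
  transfer: 15785.11

Highest: transfer (15785.11)
Lowest: payment (5812.27)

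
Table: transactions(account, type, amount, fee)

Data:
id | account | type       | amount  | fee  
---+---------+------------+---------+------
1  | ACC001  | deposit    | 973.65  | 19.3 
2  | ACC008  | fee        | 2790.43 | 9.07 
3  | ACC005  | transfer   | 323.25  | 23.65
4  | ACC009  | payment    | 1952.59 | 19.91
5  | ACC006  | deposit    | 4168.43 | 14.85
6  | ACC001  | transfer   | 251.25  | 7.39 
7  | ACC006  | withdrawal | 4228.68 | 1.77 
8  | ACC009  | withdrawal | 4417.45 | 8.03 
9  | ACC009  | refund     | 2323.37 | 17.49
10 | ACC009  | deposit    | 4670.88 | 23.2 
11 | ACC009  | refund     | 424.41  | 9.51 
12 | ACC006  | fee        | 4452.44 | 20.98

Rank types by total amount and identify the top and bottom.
SELECT type, SUM(amount)
FROM transactions
GROUP BY type
ORDER BY SUM(amount)

All groups:
  transfer: 574.50
  payment: 1952.59
  refund: 2747.78
  fee: 7242.87
  withdrawal: 8646.13
  deposit: 9812.96

Highest: deposit (9812.96)
Lowest: transfer (574.50)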